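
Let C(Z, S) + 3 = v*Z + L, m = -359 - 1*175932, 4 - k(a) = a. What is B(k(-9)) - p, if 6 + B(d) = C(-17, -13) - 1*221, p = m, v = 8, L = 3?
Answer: 175928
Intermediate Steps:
k(a) = 4 - a
m = -176291 (m = -359 - 175932 = -176291)
p = -176291
C(Z, S) = 8*Z (C(Z, S) = -3 + (8*Z + 3) = -3 + (3 + 8*Z) = 8*Z)
B(d) = -363 (B(d) = -6 + (8*(-17) - 1*221) = -6 + (-136 - 221) = -6 - 357 = -363)
B(k(-9)) - p = -363 - 1*(-176291) = -363 + 176291 = 175928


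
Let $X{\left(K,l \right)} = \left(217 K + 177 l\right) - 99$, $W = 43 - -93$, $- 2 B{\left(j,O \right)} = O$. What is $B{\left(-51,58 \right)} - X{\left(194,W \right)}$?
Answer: $-66100$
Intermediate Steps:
$B{\left(j,O \right)} = - \frac{O}{2}$
$W = 136$ ($W = 43 + 93 = 136$)
$X{\left(K,l \right)} = -99 + 177 l + 217 K$ ($X{\left(K,l \right)} = \left(177 l + 217 K\right) - 99 = -99 + 177 l + 217 K$)
$B{\left(-51,58 \right)} - X{\left(194,W \right)} = \left(- \frac{1}{2}\right) 58 - \left(-99 + 177 \cdot 136 + 217 \cdot 194\right) = -29 - \left(-99 + 24072 + 42098\right) = -29 - 66071 = -66100$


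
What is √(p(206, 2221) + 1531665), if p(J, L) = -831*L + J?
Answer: 2*I*√78445 ≈ 560.16*I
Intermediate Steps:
p(J, L) = J - 831*L
√(p(206, 2221) + 1531665) = √((206 - 831*2221) + 1531665) = √((206 - 1845651) + 1531665) = √(-1845445 + 1531665) = √(-313780) = 2*I*√78445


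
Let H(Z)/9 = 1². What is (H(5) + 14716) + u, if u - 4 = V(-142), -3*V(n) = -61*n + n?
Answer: 11889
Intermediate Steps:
V(n) = 20*n (V(n) = -(-61*n + n)/3 = -(-20)*n = 20*n)
H(Z) = 9 (H(Z) = 9*1² = 9*1 = 9)
u = -2836 (u = 4 + 20*(-142) = 4 - 2840 = -2836)
(H(5) + 14716) + u = (9 + 14716) - 2836 = 14725 - 2836 = 11889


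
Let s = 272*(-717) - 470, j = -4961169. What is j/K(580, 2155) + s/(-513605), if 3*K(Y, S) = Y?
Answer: -1528826045243/59578180 ≈ -25661.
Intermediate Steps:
K(Y, S) = Y/3
s = -195494 (s = -195024 - 470 = -195494)
j/K(580, 2155) + s/(-513605) = -4961169/((⅓)*580) - 195494/(-513605) = -4961169/580/3 - 195494*(-1/513605) = -4961169*3/580 + 195494/513605 = -14883507/580 + 195494/513605 = -1528826045243/59578180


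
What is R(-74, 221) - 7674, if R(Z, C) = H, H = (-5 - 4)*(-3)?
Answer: -7647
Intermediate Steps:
H = 27 (H = -9*(-3) = 27)
R(Z, C) = 27
R(-74, 221) - 7674 = 27 - 7674 = -7647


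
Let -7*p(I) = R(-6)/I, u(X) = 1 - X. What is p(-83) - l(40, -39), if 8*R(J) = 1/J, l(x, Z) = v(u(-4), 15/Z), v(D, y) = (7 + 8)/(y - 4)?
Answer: 1812701/529872 ≈ 3.4210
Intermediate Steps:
v(D, y) = 15/(-4 + y)
l(x, Z) = 15/(-4 + 15/Z)
R(J) = 1/(8*J) (R(J) = (1/J)/8 = 1/(8*J))
p(I) = 1/(336*I) (p(I) = -(1/8)/(-6)/(7*I) = -(1/8)*(-1/6)/(7*I) = -(-1)/(336*I) = 1/(336*I))
p(-83) - l(40, -39) = (1/336)/(-83) - (-15)*(-39)/(-15 + 4*(-39)) = (1/336)*(-1/83) - (-15)*(-39)/(-15 - 156) = -1/27888 - (-15)*(-39)/(-171) = -1/27888 - (-15)*(-39)*(-1)/171 = -1/27888 - 1*(-65/19) = -1/27888 + 65/19 = 1812701/529872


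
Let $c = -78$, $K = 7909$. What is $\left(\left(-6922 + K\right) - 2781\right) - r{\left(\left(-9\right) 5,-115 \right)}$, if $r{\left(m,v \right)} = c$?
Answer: $-1716$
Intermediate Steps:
$r{\left(m,v \right)} = -78$
$\left(\left(-6922 + K\right) - 2781\right) - r{\left(\left(-9\right) 5,-115 \right)} = \left(\left(-6922 + 7909\right) - 2781\right) - -78 = \left(987 - 2781\right) + 78 = -1794 + 78 = -1716$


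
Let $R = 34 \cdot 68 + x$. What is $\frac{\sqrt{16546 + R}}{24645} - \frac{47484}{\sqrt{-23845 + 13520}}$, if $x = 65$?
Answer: $\frac{\sqrt{18923}}{24645} + \frac{47484 i \sqrt{413}}{2065} \approx 0.0055817 + 467.31 i$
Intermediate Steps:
$R = 2377$ ($R = 34 \cdot 68 + 65 = 2312 + 65 = 2377$)
$\frac{\sqrt{16546 + R}}{24645} - \frac{47484}{\sqrt{-23845 + 13520}} = \frac{\sqrt{16546 + 2377}}{24645} - \frac{47484}{\sqrt{-23845 + 13520}} = \sqrt{18923} \cdot \frac{1}{24645} - \frac{47484}{\sqrt{-10325}} = \frac{\sqrt{18923}}{24645} - \frac{47484}{5 i \sqrt{413}} = \frac{\sqrt{18923}}{24645} - 47484 \left(- \frac{i \sqrt{413}}{2065}\right) = \frac{\sqrt{18923}}{24645} + \frac{47484 i \sqrt{413}}{2065}$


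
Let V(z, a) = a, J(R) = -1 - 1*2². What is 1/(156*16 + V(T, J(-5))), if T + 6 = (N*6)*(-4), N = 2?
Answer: 1/2491 ≈ 0.00040145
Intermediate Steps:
J(R) = -5 (J(R) = -1 - 1*4 = -1 - 4 = -5)
T = -54 (T = -6 + (2*6)*(-4) = -6 + 12*(-4) = -6 - 48 = -54)
1/(156*16 + V(T, J(-5))) = 1/(156*16 - 5) = 1/(2496 - 5) = 1/2491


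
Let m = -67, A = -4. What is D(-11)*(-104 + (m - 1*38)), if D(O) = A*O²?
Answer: 101156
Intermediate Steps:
D(O) = -4*O²
D(-11)*(-104 + (m - 1*38)) = (-4*(-11)²)*(-104 + (-67 - 1*38)) = (-4*121)*(-104 + (-67 - 38)) = -484*(-104 - 105) = -484*(-209) = 101156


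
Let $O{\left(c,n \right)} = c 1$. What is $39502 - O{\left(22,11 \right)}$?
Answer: $39480$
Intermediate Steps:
$O{\left(c,n \right)} = c$
$39502 - O{\left(22,11 \right)} = 39502 - 22 = 39480$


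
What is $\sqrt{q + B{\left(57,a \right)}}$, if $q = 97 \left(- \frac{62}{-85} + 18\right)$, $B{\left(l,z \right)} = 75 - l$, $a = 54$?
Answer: $\frac{\sqrt{13256090}}{85} \approx 42.834$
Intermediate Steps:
$q = \frac{154424}{85}$ ($q = 97 \left(\left(-62\right) \left(- \frac{1}{85}\right) + 18\right) = 97 \left(\frac{62}{85} + 18\right) = 97 \cdot \frac{1592}{85} = \frac{154424}{85} \approx 1816.8$)
$\sqrt{q + B{\left(57,a \right)}} = \sqrt{\frac{154424}{85} + \left(75 - 57\right)} = \sqrt{\frac{154424}{85} + 18} = \sqrt{\frac{155954}{85}} = \frac{\sqrt{13256090}}{85}$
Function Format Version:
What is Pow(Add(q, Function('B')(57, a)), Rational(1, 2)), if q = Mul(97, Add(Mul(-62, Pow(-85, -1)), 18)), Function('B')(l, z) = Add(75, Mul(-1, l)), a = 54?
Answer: Mul(Rational(1, 85), Pow(13256090, Rational(1, 2))) ≈ 42.834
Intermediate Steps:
q = Rational(154424, 85) (q = Mul(97, Add(Mul(-62, Rational(-1, 85)), 18)) = Mul(97, Add(Rational(62, 85), 18)) = Mul(97, Rational(1592, 85)) = Rational(154424, 85) ≈ 1816.8)
Pow(Add(q, Function('B')(57, a)), Rational(1, 2)) = Pow(Add(Rational(154424, 85), Add(75, Mul(-1, 57))), Rational(1, 2)) = Pow(Add(Rational(154424, 85), Add(75, -57)), Rational(1, 2)) = Pow(Add(Rational(154424, 85), 18), Rational(1, 2)) = Pow(Rational(155954, 85), Rational(1, 2)) = Mul(Rational(1, 85), Pow(13256090, Rational(1, 2)))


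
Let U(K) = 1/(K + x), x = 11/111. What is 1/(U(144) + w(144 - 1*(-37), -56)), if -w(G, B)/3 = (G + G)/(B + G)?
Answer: -399875/3471339 ≈ -0.11519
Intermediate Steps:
x = 11/111 (x = 11*(1/111) = 11/111 ≈ 0.099099)
U(K) = 1/(11/111 + K) (U(K) = 1/(K + 11/111) = 1/(11/111 + K))
w(G, B) = -6*G/(B + G) (w(G, B) = -3*(G + G)/(B + G) = -3*2*G/(B + G) = -6*G/(B + G))
1/(U(144) + w(144 - 1*(-37), -56)) = 1/(111/(11 + 111*144) - 6*(144 - 1*(-37))/(-56 + (144 - 1*(-37)))) = 1/(111/(11 + 15984) - 6*(144 + 37)/(-56 + (144 + 37))) = 1/(111/15995 - 6*181/(-56 + 181)) = 1/(111*(1/15995) - 6*181/125) = 1/(111/15995 - 6*181*1/125) = 1/(111/15995 - 1086/125) = 1/(-3471339/399875) = -399875/3471339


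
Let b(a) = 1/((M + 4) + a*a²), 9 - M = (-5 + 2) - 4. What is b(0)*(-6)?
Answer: -3/10 ≈ -0.30000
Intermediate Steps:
M = 16 (M = 9 - ((-5 + 2) - 4) = 9 - (-3 - 4) = 9 - 1*(-7) = 9 + 7 = 16)
b(a) = 1/(20 + a³) (b(a) = 1/((16 + 4) + a*a²) = 1/(20 + a³))
b(0)*(-6) = -6/(20 + 0³) = -6/(20 + 0) = -6/20 = (1/20)*(-6) = -3/10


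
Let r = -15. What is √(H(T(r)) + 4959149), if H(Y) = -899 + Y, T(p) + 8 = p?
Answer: √4958227 ≈ 2226.7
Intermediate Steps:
T(p) = -8 + p
√(H(T(r)) + 4959149) = √((-899 + (-8 - 15)) + 4959149) = √((-899 - 23) + 4959149) = √(-922 + 4959149) = √4958227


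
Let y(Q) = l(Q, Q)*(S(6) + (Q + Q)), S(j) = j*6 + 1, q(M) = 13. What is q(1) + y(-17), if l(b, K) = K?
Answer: -38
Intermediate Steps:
S(j) = 1 + 6*j (S(j) = 6*j + 1 = 1 + 6*j)
y(Q) = Q*(37 + 2*Q) (y(Q) = Q*((1 + 6*6) + (Q + Q)) = Q*((1 + 36) + 2*Q) = Q*(37 + 2*Q))
q(1) + y(-17) = 13 - 17*(37 + 2*(-17)) = 13 - 17*(37 - 34) = 13 - 17*3 = 13 - 51 = -38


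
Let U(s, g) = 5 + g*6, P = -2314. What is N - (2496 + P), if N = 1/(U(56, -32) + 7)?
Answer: -32761/180 ≈ -182.01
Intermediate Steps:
U(s, g) = 5 + 6*g
N = -1/180 (N = 1/((5 + 6*(-32)) + 7) = 1/((5 - 192) + 7) = 1/(-187 + 7) = 1/(-180) = -1/180 ≈ -0.0055556)
N - (2496 + P) = -1/180 - (2496 - 2314) = -1/180 - 1*182 = -1/180 - 182 = -32761/180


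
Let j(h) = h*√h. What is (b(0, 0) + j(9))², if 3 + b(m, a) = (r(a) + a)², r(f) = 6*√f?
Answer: 576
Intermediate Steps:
b(m, a) = -3 + (a + 6*√a)² (b(m, a) = -3 + (6*√a + a)² = -3 + (a + 6*√a)²)
j(h) = h^(3/2)
(b(0, 0) + j(9))² = ((-3 + (0 + 6*√0)²) + 9^(3/2))² = ((-3 + (0 + 6*0)²) + 27)² = ((-3 + (0 + 0)²) + 27)² = ((-3 + 0²) + 27)² = ((-3 + 0) + 27)² = (-3 + 27)² = 24² = 576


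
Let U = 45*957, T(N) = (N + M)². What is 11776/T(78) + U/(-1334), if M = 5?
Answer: -9688469/316894 ≈ -30.573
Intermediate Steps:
T(N) = (5 + N)² (T(N) = (N + 5)² = (5 + N)²)
U = 43065
11776/T(78) + U/(-1334) = 11776/((5 + 78)²) + 43065/(-1334) = 11776/(83²) + 43065*(-1/1334) = 11776/6889 - 1485/46 = -9688469/316894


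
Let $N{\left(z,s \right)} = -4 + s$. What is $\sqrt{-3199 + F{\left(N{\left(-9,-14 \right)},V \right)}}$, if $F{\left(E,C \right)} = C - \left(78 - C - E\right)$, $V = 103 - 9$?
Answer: $i \sqrt{3107} \approx 55.74 i$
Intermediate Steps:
$V = 94$ ($V = 103 - 9 = 94$)
$F{\left(E,C \right)} = -78 + E + 2 C$ ($F{\left(E,C \right)} = C - \left(78 - C - E\right) = C + \left(-78 + C + E\right) = -78 + E + 2 C$)
$\sqrt{-3199 + F{\left(N{\left(-9,-14 \right)},V \right)}} = \sqrt{-3199 - -92} = \sqrt{-3199 + 92} = \sqrt{-3107} = i \sqrt{3107}$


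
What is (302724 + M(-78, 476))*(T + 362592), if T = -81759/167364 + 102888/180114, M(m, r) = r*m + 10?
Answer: 7331123414914725593/76122726 ≈ 9.6307e+10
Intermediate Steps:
M(m, r) = 10 + m*r (M(m, r) = m*r + 10 = 10 + m*r)
T = 138544817/1674699972 (T = -81759*1/167364 + 102888*(1/180114) = -27253/55788 + 17148/30019 = 138544817/1674699972 ≈ 0.082728)
(302724 + M(-78, 476))*(T + 362592) = (302724 + (10 - 78*476))*(138544817/1674699972 + 362592) = (302724 + (10 - 37128))*(607232950792241/1674699972) = (302724 - 37118)*(607232950792241/1674699972) = 265606*(607232950792241/1674699972) = 7331123414914725593/76122726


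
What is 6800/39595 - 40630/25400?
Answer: -28720497/20114260 ≈ -1.4279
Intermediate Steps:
6800/39595 - 40630/25400 = 6800*(1/39595) - 40630*1/25400 = 1360/7919 - 4063/2540 = -28720497/20114260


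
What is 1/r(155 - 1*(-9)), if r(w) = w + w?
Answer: 1/328 ≈ 0.0030488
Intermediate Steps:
r(w) = 2*w
1/r(155 - 1*(-9)) = 1/(2*(155 - 1*(-9))) = 1/(2*(155 + 9)) = 1/(2*164) = 1/328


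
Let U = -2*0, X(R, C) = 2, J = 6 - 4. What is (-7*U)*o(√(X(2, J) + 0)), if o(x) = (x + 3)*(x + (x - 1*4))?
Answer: 0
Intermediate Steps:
J = 2
U = 0
o(x) = (-4 + 2*x)*(3 + x) (o(x) = (3 + x)*(x + (x - 4)) = (3 + x)*(x + (-4 + x)) = (3 + x)*(-4 + 2*x) = (-4 + 2*x)*(3 + x))
(-7*U)*o(√(X(2, J) + 0)) = (-7*0)*(-12 + 2*√(2 + 0) + 2*(√(2 + 0))²) = 0*(-12 + 2*√2 + 2*(√2)²) = 0*(-12 + 2*√2 + 2*2) = 0*(-12 + 2*√2 + 4) = 0*(-8 + 2*√2) = 0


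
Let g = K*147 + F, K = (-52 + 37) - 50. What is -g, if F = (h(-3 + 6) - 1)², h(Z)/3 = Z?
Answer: 9491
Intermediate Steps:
h(Z) = 3*Z
K = -65 (K = -15 - 50 = -65)
F = 64 (F = (3*(-3 + 6) - 1)² = (3*3 - 1)² = (9 - 1)² = 8² = 64)
g = -9491 (g = -65*147 + 64 = -9555 + 64 = -9491)
-g = -1*(-9491) = 9491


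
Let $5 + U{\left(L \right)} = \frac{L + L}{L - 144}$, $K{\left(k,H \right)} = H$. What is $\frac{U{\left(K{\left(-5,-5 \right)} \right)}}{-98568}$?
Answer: $\frac{245}{4895544} \approx 5.0045 \cdot 10^{-5}$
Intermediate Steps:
$U{\left(L \right)} = -5 + \frac{2 L}{-144 + L}$ ($U{\left(L \right)} = -5 + \frac{L + L}{L - 144} = -5 + \frac{2 L}{-144 + L}$)
$\frac{U{\left(K{\left(-5,-5 \right)} \right)}}{-98568} = \frac{3 \frac{1}{-144 - 5} \left(240 - -5\right)}{-98568} = \frac{3 \left(240 + 5\right)}{-149} \left(- \frac{1}{98568}\right) = 3 \left(- \frac{1}{149}\right) 245 \left(- \frac{1}{98568}\right) = \left(- \frac{735}{149}\right) \left(- \frac{1}{98568}\right) = \frac{245}{4895544}$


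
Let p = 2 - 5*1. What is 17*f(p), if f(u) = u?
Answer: -51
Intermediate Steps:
p = -3 (p = 2 - 5 = -3)
17*f(p) = 17*(-3) = -51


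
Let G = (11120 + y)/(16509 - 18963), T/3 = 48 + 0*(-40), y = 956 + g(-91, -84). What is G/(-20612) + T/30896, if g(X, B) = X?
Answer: 159459889/32557849496 ≈ 0.0048977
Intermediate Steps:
y = 865 (y = 956 - 91 = 865)
T = 144 (T = 3*(48 + 0*(-40)) = 3*(48 + 0) = 3*48 = 144)
G = -3995/818 (G = (11120 + 865)/(16509 - 18963) = 11985/(-2454) = 11985*(-1/2454) = -3995/818 ≈ -4.8839)
G/(-20612) + T/30896 = -3995/818/(-20612) + 144/30896 = -3995/818*(-1/20612) + 144*(1/30896) = 3995/16860616 + 9/1931 = 159459889/32557849496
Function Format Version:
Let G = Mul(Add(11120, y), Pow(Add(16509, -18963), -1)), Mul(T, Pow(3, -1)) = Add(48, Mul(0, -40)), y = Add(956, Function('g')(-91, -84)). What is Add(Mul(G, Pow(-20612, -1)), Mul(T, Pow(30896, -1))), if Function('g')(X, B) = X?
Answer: Rational(159459889, 32557849496) ≈ 0.0048977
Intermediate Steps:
y = 865 (y = Add(956, -91) = 865)
T = 144 (T = Mul(3, Add(48, Mul(0, -40))) = Mul(3, Add(48, 0)) = Mul(3, 48) = 144)
G = Rational(-3995, 818) (G = Mul(Add(11120, 865), Pow(Add(16509, -18963), -1)) = Mul(11985, Pow(-2454, -1)) = Mul(11985, Rational(-1, 2454)) = Rational(-3995, 818) ≈ -4.8839)
Add(Mul(G, Pow(-20612, -1)), Mul(T, Pow(30896, -1))) = Add(Mul(Rational(-3995, 818), Pow(-20612, -1)), Mul(144, Pow(30896, -1))) = Add(Mul(Rational(-3995, 818), Rational(-1, 20612)), Mul(144, Rational(1, 30896))) = Add(Rational(3995, 16860616), Rational(9, 1931)) = Rational(159459889, 32557849496)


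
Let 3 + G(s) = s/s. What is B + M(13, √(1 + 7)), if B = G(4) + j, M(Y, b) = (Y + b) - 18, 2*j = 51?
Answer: 37/2 + 2*√2 ≈ 21.328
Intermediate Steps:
j = 51/2 (j = (½)*51 = 51/2 ≈ 25.500)
G(s) = -2 (G(s) = -3 + s/s = -3 + 1 = -2)
M(Y, b) = -18 + Y + b
B = 47/2 (B = -2 + 51/2 = 47/2 ≈ 23.500)
B + M(13, √(1 + 7)) = 47/2 + (-18 + 13 + √(1 + 7)) = 47/2 + (-18 + 13 + √8) = 47/2 + (-18 + 13 + 2*√2) = 47/2 + (-5 + 2*√2) = 37/2 + 2*√2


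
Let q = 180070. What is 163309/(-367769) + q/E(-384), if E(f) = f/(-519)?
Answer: 5728379719519/23537216 ≈ 2.4338e+5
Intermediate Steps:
E(f) = -f/519 (E(f) = f*(-1/519) = -f/519)
163309/(-367769) + q/E(-384) = 163309/(-367769) + 180070/((-1/519*(-384))) = 163309*(-1/367769) + 180070/(128/173) = -163309/367769 + 180070*(173/128) = -163309/367769 + 15576055/64 = 5728379719519/23537216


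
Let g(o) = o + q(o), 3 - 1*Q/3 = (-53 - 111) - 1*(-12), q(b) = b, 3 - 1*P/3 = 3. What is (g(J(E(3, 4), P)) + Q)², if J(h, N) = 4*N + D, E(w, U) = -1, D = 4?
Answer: 223729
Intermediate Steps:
P = 0 (P = 9 - 3*3 = 9 - 9 = 0)
J(h, N) = 4 + 4*N (J(h, N) = 4*N + 4 = 4 + 4*N)
Q = 465 (Q = 9 - 3*((-53 - 111) - 1*(-12)) = 9 - 3*(-164 + 12) = 9 - 3*(-152) = 9 + 456 = 465)
g(o) = 2*o (g(o) = o + o = 2*o)
(g(J(E(3, 4), P)) + Q)² = (2*(4 + 4*0) + 465)² = (2*(4 + 0) + 465)² = (2*4 + 465)² = (8 + 465)² = 473² = 223729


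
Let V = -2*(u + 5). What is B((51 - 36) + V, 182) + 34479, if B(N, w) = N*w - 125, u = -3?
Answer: 36356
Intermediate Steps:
V = -4 (V = -2*(-3 + 5) = -2*2 = -4)
B(N, w) = -125 + N*w
B((51 - 36) + V, 182) + 34479 = (-125 + ((51 - 36) - 4)*182) + 34479 = (-125 + (15 - 4)*182) + 34479 = (-125 + 11*182) + 34479 = (-125 + 2002) + 34479 = 1877 + 34479 = 36356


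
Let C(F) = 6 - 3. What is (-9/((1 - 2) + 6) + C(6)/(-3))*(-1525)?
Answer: 4270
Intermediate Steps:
C(F) = 3
(-9/((1 - 2) + 6) + C(6)/(-3))*(-1525) = (-9/((1 - 2) + 6) + 3/(-3))*(-1525) = (-9/(-1 + 6) + 3*(-⅓))*(-1525) = (-9/5 - 1)*(-1525) = -14/5*(-1525) = 4270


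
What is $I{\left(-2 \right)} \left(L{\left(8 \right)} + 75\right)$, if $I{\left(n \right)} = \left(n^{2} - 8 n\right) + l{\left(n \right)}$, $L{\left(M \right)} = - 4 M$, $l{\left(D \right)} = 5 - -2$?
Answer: $1161$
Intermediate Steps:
$l{\left(D \right)} = 7$ ($l{\left(D \right)} = 5 + 2 = 7$)
$I{\left(n \right)} = 7 + n^{2} - 8 n$ ($I{\left(n \right)} = \left(n^{2} - 8 n\right) + 7 = 7 + n^{2} - 8 n$)
$I{\left(-2 \right)} \left(L{\left(8 \right)} + 75\right) = \left(7 + \left(-2\right)^{2} - -16\right) \left(\left(-4\right) 8 + 75\right) = \left(7 + 4 + 16\right) \left(-32 + 75\right) = 27 \cdot 43 = 1161$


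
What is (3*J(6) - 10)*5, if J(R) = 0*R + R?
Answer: 40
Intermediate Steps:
J(R) = R (J(R) = 0 + R = R)
(3*J(6) - 10)*5 = (3*6 - 10)*5 = (18 - 10)*5 = 8*5 = 40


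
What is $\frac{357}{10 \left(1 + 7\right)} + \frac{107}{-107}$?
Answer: $\frac{277}{80} \approx 3.4625$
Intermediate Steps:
$\frac{357}{10 \left(1 + 7\right)} + \frac{107}{-107} = \frac{357}{10 \cdot 8} + 107 \left(- \frac{1}{107}\right) = \frac{357}{80} - 1 = \frac{277}{80}$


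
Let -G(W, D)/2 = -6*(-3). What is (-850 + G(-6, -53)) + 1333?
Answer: 447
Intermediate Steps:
G(W, D) = -36 (G(W, D) = -(-12)*(-3) = -2*18 = -36)
(-850 + G(-6, -53)) + 1333 = (-850 - 36) + 1333 = -886 + 1333 = 447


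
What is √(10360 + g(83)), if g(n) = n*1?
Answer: 59*√3 ≈ 102.19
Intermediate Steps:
g(n) = n
√(10360 + g(83)) = √(10360 + 83) = √10443 = 59*√3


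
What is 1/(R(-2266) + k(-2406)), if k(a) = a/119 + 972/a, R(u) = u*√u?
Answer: -11739876099/6623726766003820078 + 2579957654813*I*√2266/13247453532007640156 ≈ -1.7724e-9 + 9.2706e-6*I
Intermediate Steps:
R(u) = u^(3/2)
k(a) = 972/a + a/119 (k(a) = a*(1/119) + 972/a = a/119 + 972/a = 972/a + a/119)
1/(R(-2266) + k(-2406)) = 1/((-2266)^(3/2) + (972/(-2406) + (1/119)*(-2406))) = 1/(-2266*I*√2266 + (972*(-1/2406) - 2406/119)) = 1/(-2266*I*√2266 + (-162/401 - 2406/119)) = 1/(-2266*I*√2266 - 984084/47719) = 1/(-984084/47719 - 2266*I*√2266)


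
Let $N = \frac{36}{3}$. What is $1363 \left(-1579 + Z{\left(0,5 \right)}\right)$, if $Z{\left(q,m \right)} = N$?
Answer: $-2135821$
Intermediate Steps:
$N = 12$ ($N = 36 \cdot \frac{1}{3} = 12$)
$Z{\left(q,m \right)} = 12$
$1363 \left(-1579 + Z{\left(0,5 \right)}\right) = 1363 \left(-1579 + 12\right) = 1363 \left(-1567\right) = -2135821$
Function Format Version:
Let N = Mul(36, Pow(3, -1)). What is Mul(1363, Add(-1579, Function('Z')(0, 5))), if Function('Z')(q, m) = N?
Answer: -2135821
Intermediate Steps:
N = 12 (N = Mul(36, Rational(1, 3)) = 12)
Function('Z')(q, m) = 12
Mul(1363, Add(-1579, Function('Z')(0, 5))) = Mul(1363, Add(-1579, 12)) = Mul(1363, -1567) = -2135821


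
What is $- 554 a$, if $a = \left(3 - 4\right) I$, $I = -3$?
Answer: $-1662$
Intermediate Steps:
$a = 3$ ($a = \left(3 - 4\right) \left(-3\right) = \left(-1\right) \left(-3\right) = 3$)
$- 554 a = \left(-554\right) 3 = -1662$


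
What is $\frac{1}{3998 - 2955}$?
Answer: $\frac{1}{1043} \approx 0.00095877$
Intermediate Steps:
$\frac{1}{3998 - 2955} = \frac{1}{1043}$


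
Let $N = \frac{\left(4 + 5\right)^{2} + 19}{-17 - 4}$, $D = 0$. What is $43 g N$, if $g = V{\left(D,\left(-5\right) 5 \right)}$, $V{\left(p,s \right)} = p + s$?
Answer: $\frac{107500}{21} \approx 5119.0$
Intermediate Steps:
$N = - \frac{100}{21}$ ($N = \frac{9^{2} + 19}{-21} = \left(81 + 19\right) \left(- \frac{1}{21}\right) = 100 \left(- \frac{1}{21}\right) = - \frac{100}{21} \approx -4.7619$)
$g = -25$ ($g = 0 - 25 = -25$)
$43 g N = 43 \left(-25\right) \left(- \frac{100}{21}\right) = \left(-1075\right) \left(- \frac{100}{21}\right) = \frac{107500}{21}$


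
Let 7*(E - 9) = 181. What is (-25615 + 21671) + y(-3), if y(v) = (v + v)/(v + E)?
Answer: -879554/223 ≈ -3944.2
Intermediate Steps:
E = 244/7 (E = 9 + (⅐)*181 = 9 + 181/7 = 244/7 ≈ 34.857)
y(v) = 2*v/(244/7 + v) (y(v) = (v + v)/(v + 244/7) = (2*v)/(244/7 + v) = 2*v/(244/7 + v))
(-25615 + 21671) + y(-3) = (-25615 + 21671) + 14*(-3)/(244 + 7*(-3)) = -3944 + 14*(-3)/(244 - 21) = -3944 + 14*(-3)/223 = -3944 + 14*(-3)*(1/223) = -3944 - 42/223 = -879554/223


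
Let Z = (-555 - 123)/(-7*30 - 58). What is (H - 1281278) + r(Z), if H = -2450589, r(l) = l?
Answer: -500069839/134 ≈ -3.7319e+6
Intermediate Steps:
Z = 339/134 (Z = -678/(-210 - 58) = -678/(-268) = -678*(-1/268) = 339/134 ≈ 2.5299)
(H - 1281278) + r(Z) = (-2450589 - 1281278) + 339/134 = -3731867 + 339/134 = -500069839/134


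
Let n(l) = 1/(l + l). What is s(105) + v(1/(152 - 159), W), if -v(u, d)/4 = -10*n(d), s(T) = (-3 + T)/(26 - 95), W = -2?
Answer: -264/23 ≈ -11.478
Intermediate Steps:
n(l) = 1/(2*l)
s(T) = 1/23 - T/69 (s(T) = (-3 + T)/(-69) = (-3 + T)*(-1/69) = 1/23 - T/69)
v(u, d) = 20/d (v(u, d) = -(-40)*1/(2*d) = -(-20)/d = 20/d)
s(105) + v(1/(152 - 159), W) = (1/23 - 1/69*105) + 20/(-2) = (1/23 - 35/23) + 20*(-½) = -34/23 - 10 = -264/23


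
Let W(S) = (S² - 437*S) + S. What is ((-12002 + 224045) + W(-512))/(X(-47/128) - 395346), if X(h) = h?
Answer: -89269632/50604335 ≈ -1.7641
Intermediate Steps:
W(S) = S² - 436*S
((-12002 + 224045) + W(-512))/(X(-47/128) - 395346) = ((-12002 + 224045) - 512*(-436 - 512))/(-47/128 - 395346) = (212043 - 512*(-948))/(-47*1/128 - 395346) = (212043 + 485376)/(-47/128 - 395346) = 697419/(-50604335/128) = 697419*(-128/50604335) = -89269632/50604335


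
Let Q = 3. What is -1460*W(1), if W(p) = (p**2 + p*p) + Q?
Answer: -7300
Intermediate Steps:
W(p) = 3 + 2*p**2 (W(p) = (p**2 + p*p) + 3 = (p**2 + p**2) + 3 = 2*p**2 + 3 = 3 + 2*p**2)
-1460*W(1) = -1460*(3 + 2*1**2) = -1460*(3 + 2*1) = -1460*(3 + 2) = -1460*5 = -7300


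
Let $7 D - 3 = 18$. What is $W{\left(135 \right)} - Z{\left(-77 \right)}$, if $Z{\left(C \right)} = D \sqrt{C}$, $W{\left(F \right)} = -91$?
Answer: $-91 - 3 i \sqrt{77} \approx -91.0 - 26.325 i$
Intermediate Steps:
$D = 3$ ($D = \frac{3}{7} + \frac{1}{7} \cdot 18 = \frac{3}{7} + \frac{18}{7} = 3$)
$Z{\left(C \right)} = 3 \sqrt{C}$
$W{\left(135 \right)} - Z{\left(-77 \right)} = -91 - 3 \sqrt{-77} = -91 - 3 i \sqrt{77}$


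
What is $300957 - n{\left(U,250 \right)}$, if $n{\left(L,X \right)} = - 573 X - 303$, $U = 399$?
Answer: $444510$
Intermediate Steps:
$n{\left(L,X \right)} = -303 - 573 X$
$300957 - n{\left(U,250 \right)} = 300957 - \left(-303 - 143250\right) = 300957 - -143553 = 300957 + 143553 = 444510$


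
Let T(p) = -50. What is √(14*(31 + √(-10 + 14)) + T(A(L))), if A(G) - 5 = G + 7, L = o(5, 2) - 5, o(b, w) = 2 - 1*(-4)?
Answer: 2*√103 ≈ 20.298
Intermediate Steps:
o(b, w) = 6 (o(b, w) = 2 + 4 = 6)
L = 1 (L = 6 - 5 = 1)
A(G) = 12 + G (A(G) = 5 + (G + 7) = 5 + (7 + G) = 12 + G)
√(14*(31 + √(-10 + 14)) + T(A(L))) = √(14*(31 + √(-10 + 14)) - 50) = √(14*(31 + √4) - 50) = √(14*(31 + 2) - 50) = √(14*33 - 50) = √(462 - 50) = √412 = 2*√103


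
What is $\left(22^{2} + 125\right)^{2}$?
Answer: $370881$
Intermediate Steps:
$\left(22^{2} + 125\right)^{2} = \left(484 + 125\right)^{2} = 609^{2} = 370881$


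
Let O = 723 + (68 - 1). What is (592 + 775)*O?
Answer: 1079930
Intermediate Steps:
O = 790 (O = 723 + 67 = 790)
(592 + 775)*O = (592 + 775)*790 = 1367*790 = 1079930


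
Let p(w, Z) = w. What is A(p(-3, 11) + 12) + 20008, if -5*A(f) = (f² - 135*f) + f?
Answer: 20233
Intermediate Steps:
A(f) = -f²/5 + 134*f/5 (A(f) = -((f² - 135*f) + f)/5 = -(f² - 134*f)/5 = -f²/5 + 134*f/5)
A(p(-3, 11) + 12) + 20008 = (-3 + 12)*(134 - (-3 + 12))/5 + 20008 = (⅕)*9*(134 - 1*9) + 20008 = (⅕)*9*(134 - 9) + 20008 = (⅕)*9*125 + 20008 = 225 + 20008 = 20233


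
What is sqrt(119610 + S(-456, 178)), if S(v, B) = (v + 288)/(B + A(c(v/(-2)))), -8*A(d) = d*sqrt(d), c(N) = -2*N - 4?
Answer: sqrt(6)*sqrt((3548402 + 2292525*I*sqrt(115))/(178 + 115*I*sqrt(115))) ≈ 345.85 + 0.00019293*I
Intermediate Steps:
c(N) = -4 - 2*N
A(d) = -d**(3/2)/8 (A(d) = -d*sqrt(d)/8 = -d**(3/2)/8)
S(v, B) = (288 + v)/(B - (-4 + v)**(3/2)/8) (S(v, B) = (v + 288)/(B - (-4 - 2*v/(-2))**(3/2)/8) = (288 + v)/(B - (-4 - 2*v*(-1)/2)**(3/2)/8) = (288 + v)/(B - (-4 - (-1)*v)**(3/2)/8) = (288 + v)/(B - (-4 + v)**(3/2)/8))
sqrt(119610 + S(-456, 178)) = sqrt(119610 + 8*(288 - 456)/(-(-4 - 456)**(3/2) + 8*178)) = sqrt(119610 + 8*(-168)/(-(-460)**(3/2) + 1424)) = sqrt(119610 + 8*(-168)/(-(-920)*I*sqrt(115) + 1424)) = sqrt(119610 + 8*(-168)/(920*I*sqrt(115) + 1424)) = sqrt(119610 + 8*(-168)/(1424 + 920*I*sqrt(115))) = sqrt(119610 - 1344/(1424 + 920*I*sqrt(115)))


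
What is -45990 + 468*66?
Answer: -15102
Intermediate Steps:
-45990 + 468*66 = -45990 + 30888 = -15102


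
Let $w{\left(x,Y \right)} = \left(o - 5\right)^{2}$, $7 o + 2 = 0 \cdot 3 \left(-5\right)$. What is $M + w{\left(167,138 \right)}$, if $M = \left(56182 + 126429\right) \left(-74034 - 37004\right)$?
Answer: $- \frac{993561249313}{49} \approx -2.0277 \cdot 10^{10}$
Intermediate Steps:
$o = - \frac{2}{7}$ ($o = - \frac{2}{7} + \frac{0 \cdot 3 \left(-5\right)}{7} = - \frac{2}{7} + \frac{0 \left(-5\right)}{7} = - \frac{2}{7} + \frac{1}{7} \cdot 0 = - \frac{2}{7} + 0 = - \frac{2}{7} \approx -0.28571$)
$M = -20276760218$ ($M = 182611 \left(-111038\right) = -20276760218$)
$w{\left(x,Y \right)} = \frac{1369}{49}$ ($w{\left(x,Y \right)} = \left(- \frac{2}{7} - 5\right)^{2} = \left(- \frac{37}{7}\right)^{2} = \frac{1369}{49}$)
$M + w{\left(167,138 \right)} = -20276760218 + \frac{1369}{49} = - \frac{993561249313}{49}$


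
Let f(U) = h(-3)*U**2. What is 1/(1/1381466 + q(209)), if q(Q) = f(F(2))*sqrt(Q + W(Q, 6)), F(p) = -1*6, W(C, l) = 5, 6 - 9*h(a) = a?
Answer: -1381466/529296687854561663 + 68704139129616*sqrt(214)/529296687854561663 ≈ 0.0018988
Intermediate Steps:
h(a) = 2/3 - a/9
F(p) = -6
f(U) = U**2 (f(U) = (2/3 - 1/9*(-3))*U**2 = (2/3 + 1/3)*U**2 = 1*U**2 = U**2)
q(Q) = 36*sqrt(5 + Q) (q(Q) = (-6)**2*sqrt(Q + 5) = 36*sqrt(5 + Q))
1/(1/1381466 + q(209)) = 1/(1/1381466 + 36*sqrt(5 + 209)) = 1/(1/1381466 + 36*sqrt(214))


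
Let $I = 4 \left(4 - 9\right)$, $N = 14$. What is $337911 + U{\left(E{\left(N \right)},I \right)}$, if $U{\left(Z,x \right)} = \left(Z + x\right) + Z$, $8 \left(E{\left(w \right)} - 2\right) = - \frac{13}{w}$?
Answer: $\frac{18922107}{56} \approx 3.379 \cdot 10^{5}$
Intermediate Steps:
$I = -20$ ($I = 4 \left(-5\right) = -20$)
$E{\left(w \right)} = 2 - \frac{13}{8 w}$ ($E{\left(w \right)} = 2 + \frac{\left(-13\right) \frac{1}{w}}{8} = 2 - \frac{13}{8 w}$)
$U{\left(Z,x \right)} = x + 2 Z$
$337911 + U{\left(E{\left(N \right)},I \right)} = 337911 - \left(20 - 2 \left(2 - \frac{13}{8 \cdot 14}\right)\right) = 337911 - \left(20 - 2 \left(2 - \frac{13}{112}\right)\right) = 337911 + \left(-20 + 2 \cdot \frac{211}{112}\right) = 337911 + \left(-20 + \frac{211}{56}\right) = 337911 - \frac{909}{56} = \frac{18922107}{56}$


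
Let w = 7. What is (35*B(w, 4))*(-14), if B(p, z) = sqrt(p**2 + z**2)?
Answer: -490*sqrt(65) ≈ -3950.5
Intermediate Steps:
(35*B(w, 4))*(-14) = (35*sqrt(7**2 + 4**2))*(-14) = (35*sqrt(49 + 16))*(-14) = (35*sqrt(65))*(-14) = -490*sqrt(65)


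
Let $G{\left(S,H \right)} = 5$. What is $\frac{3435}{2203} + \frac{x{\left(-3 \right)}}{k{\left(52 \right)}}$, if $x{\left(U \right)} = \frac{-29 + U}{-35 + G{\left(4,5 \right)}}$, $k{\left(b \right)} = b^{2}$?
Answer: $\frac{8709928}{5584605} \approx 1.5596$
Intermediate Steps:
$x{\left(U \right)} = \frac{29}{30} - \frac{U}{30}$ ($x{\left(U \right)} = \frac{-29 + U}{-35 + 5} = \frac{-29 + U}{-30} = \left(-29 + U\right) \left(- \frac{1}{30}\right) = \frac{29}{30} - \frac{U}{30}$)
$\frac{3435}{2203} + \frac{x{\left(-3 \right)}}{k{\left(52 \right)}} = \frac{3435}{2203} + \frac{\frac{29}{30} - - \frac{1}{10}}{52^{2}} = 3435 \cdot \frac{1}{2203} + \frac{\frac{29}{30} + \frac{1}{10}}{2704} = \frac{3435}{2203} + \frac{16}{15} \cdot \frac{1}{2704} = \frac{3435}{2203} + \frac{1}{2535} = \frac{8709928}{5584605}$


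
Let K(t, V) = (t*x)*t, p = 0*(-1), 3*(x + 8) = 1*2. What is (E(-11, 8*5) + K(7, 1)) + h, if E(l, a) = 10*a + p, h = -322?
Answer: -844/3 ≈ -281.33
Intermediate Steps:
x = -22/3 (x = -8 + (1*2)/3 = -8 + (⅓)*2 = -8 + ⅔ = -22/3 ≈ -7.3333)
p = 0
K(t, V) = -22*t²/3 (K(t, V) = (t*(-22/3))*t = (-22*t/3)*t = -22*t²/3)
E(l, a) = 10*a (E(l, a) = 10*a + 0 = 10*a)
(E(-11, 8*5) + K(7, 1)) + h = (10*(8*5) - 22/3*7²) - 322 = (10*40 - 22/3*49) - 322 = (400 - 1078/3) - 322 = 122/3 - 322 = -844/3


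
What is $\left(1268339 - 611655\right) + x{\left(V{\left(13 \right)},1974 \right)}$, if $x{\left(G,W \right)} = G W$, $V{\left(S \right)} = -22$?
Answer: $613256$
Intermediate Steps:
$\left(1268339 - 611655\right) + x{\left(V{\left(13 \right)},1974 \right)} = \left(1268339 - 611655\right) - 43428 = 656684 - 43428 = 613256$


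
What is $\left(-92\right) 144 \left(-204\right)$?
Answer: $2702592$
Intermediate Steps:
$\left(-92\right) 144 \left(-204\right) = \left(-13248\right) \left(-204\right) = 2702592$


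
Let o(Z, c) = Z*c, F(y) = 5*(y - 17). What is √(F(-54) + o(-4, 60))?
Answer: I*√595 ≈ 24.393*I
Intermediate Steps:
F(y) = -85 + 5*y (F(y) = 5*(-17 + y) = -85 + 5*y)
√(F(-54) + o(-4, 60)) = √((-85 + 5*(-54)) - 4*60) = √((-85 - 270) - 240) = √(-355 - 240) = √(-595) = I*√595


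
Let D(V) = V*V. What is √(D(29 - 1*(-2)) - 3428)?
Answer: I*√2467 ≈ 49.669*I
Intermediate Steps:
D(V) = V²
√(D(29 - 1*(-2)) - 3428) = √((29 - 1*(-2))² - 3428) = √((29 + 2)² - 3428) = √(31² - 3428) = √(961 - 3428) = √(-2467) = I*√2467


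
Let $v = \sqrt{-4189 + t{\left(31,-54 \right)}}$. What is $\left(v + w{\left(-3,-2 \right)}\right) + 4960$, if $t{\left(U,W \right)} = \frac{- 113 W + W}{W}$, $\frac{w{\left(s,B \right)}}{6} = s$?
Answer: $4942 + i \sqrt{4301} \approx 4942.0 + 65.582 i$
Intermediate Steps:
$w{\left(s,B \right)} = 6 s$
$t{\left(U,W \right)} = -112$ ($t{\left(U,W \right)} = \frac{\left(-112\right) W}{W} = -112$)
$v = i \sqrt{4301}$ ($v = \sqrt{-4189 - 112} = \sqrt{-4301} = i \sqrt{4301} \approx 65.582 i$)
$\left(v + w{\left(-3,-2 \right)}\right) + 4960 = \left(i \sqrt{4301} + 6 \left(-3\right)\right) + 4960 = \left(i \sqrt{4301} - 18\right) + 4960 = \left(-18 + i \sqrt{4301}\right) + 4960 = 4942 + i \sqrt{4301}$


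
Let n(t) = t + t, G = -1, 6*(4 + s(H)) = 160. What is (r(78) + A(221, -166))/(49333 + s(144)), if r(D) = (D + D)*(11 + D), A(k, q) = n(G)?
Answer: 41646/148067 ≈ 0.28126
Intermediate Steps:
s(H) = 68/3 (s(H) = -4 + (1/6)*160 = -4 + 80/3 = 68/3)
n(t) = 2*t
A(k, q) = -2 (A(k, q) = 2*(-1) = -2)
r(D) = 2*D*(11 + D) (r(D) = (2*D)*(11 + D) = 2*D*(11 + D))
(r(78) + A(221, -166))/(49333 + s(144)) = (2*78*(11 + 78) - 2)/(49333 + 68/3) = (2*78*89 - 2)/(148067/3) = (13884 - 2)*(3/148067) = 13882*(3/148067) = 41646/148067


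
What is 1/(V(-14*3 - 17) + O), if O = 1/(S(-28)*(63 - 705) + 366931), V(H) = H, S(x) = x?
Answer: -384907/22709512 ≈ -0.016949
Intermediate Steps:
O = 1/384907 (O = 1/(-28*(63 - 705) + 366931) = 1/(-28*(-642) + 366931) = 1/(17976 + 366931) = 1/384907 ≈ 2.5980e-6)
1/(V(-14*3 - 17) + O) = 1/((-14*3 - 17) + 1/384907) = 1/((-42 - 17) + 1/384907) = 1/(-59 + 1/384907) = 1/(-22709512/384907) = -384907/22709512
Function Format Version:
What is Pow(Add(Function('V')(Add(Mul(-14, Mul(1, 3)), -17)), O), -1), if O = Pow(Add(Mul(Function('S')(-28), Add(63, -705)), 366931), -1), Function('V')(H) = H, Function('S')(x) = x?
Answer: Rational(-384907, 22709512) ≈ -0.016949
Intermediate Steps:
O = Rational(1, 384907) (O = Pow(Add(Mul(-28, Add(63, -705)), 366931), -1) = Pow(Add(Mul(-28, -642), 366931), -1) = Pow(Add(17976, 366931), -1) = Pow(384907, -1) = Rational(1, 384907) ≈ 2.5980e-6)
Pow(Add(Function('V')(Add(Mul(-14, Mul(1, 3)), -17)), O), -1) = Pow(Add(Add(Mul(-14, Mul(1, 3)), -17), Rational(1, 384907)), -1) = Pow(Add(Add(Mul(-14, 3), -17), Rational(1, 384907)), -1) = Pow(Add(Add(-42, -17), Rational(1, 384907)), -1) = Pow(Add(-59, Rational(1, 384907)), -1) = Pow(Rational(-22709512, 384907), -1) = Rational(-384907, 22709512)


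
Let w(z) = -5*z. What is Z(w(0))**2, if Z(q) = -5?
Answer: 25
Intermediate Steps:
Z(w(0))**2 = (-5)**2 = 25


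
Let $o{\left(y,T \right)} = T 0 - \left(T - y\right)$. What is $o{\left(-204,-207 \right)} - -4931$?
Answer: $4934$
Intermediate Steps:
$o{\left(y,T \right)} = y - T$ ($o{\left(y,T \right)} = 0 - \left(T - y\right) = y - T$)
$o{\left(-204,-207 \right)} - -4931 = \left(-204 - -207\right) - -4931 = \left(-204 + 207\right) + 4931 = 3 + 4931 = 4934$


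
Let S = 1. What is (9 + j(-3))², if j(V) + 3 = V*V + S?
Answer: 256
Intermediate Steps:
j(V) = -2 + V² (j(V) = -3 + (V*V + 1) = -3 + (V² + 1) = -3 + (1 + V²) = -2 + V²)
(9 + j(-3))² = (9 + (-2 + (-3)²))² = (9 + (-2 + 9))² = (9 + 7)² = 16² = 256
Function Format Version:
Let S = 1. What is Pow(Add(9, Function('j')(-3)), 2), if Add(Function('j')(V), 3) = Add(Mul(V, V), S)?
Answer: 256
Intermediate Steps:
Function('j')(V) = Add(-2, Pow(V, 2)) (Function('j')(V) = Add(-3, Add(Mul(V, V), 1)) = Add(-3, Add(Pow(V, 2), 1)) = Add(-3, Add(1, Pow(V, 2))) = Add(-2, Pow(V, 2)))
Pow(Add(9, Function('j')(-3)), 2) = Pow(Add(9, Add(-2, Pow(-3, 2))), 2) = Pow(Add(9, Add(-2, 9)), 2) = Pow(Add(9, 7), 2) = Pow(16, 2) = 256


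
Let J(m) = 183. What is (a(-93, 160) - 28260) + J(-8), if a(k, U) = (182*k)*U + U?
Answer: -2736077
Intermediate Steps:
a(k, U) = U + 182*U*k (a(k, U) = 182*U*k + U = U + 182*U*k)
(a(-93, 160) - 28260) + J(-8) = (160*(1 + 182*(-93)) - 28260) + 183 = (160*(1 - 16926) - 28260) + 183 = (160*(-16925) - 28260) + 183 = (-2708000 - 28260) + 183 = -2736260 + 183 = -2736077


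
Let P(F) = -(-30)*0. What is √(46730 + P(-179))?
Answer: √46730 ≈ 216.17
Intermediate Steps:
P(F) = 0 (P(F) = -10*0 = 0)
√(46730 + P(-179)) = √(46730 + 0) = √46730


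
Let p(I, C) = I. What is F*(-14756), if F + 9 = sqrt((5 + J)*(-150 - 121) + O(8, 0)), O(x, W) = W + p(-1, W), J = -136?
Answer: 132804 - 147560*sqrt(355) ≈ -2.6474e+6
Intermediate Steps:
O(x, W) = -1 + W (O(x, W) = W - 1 = -1 + W)
F = -9 + 10*sqrt(355) (F = -9 + sqrt((5 - 136)*(-150 - 121) + (-1 + 0)) = -9 + sqrt(-131*(-271) - 1) = -9 + sqrt(35501 - 1) = -9 + sqrt(35500) = -9 + 10*sqrt(355) ≈ 179.41)
F*(-14756) = (-9 + 10*sqrt(355))*(-14756) = 132804 - 147560*sqrt(355)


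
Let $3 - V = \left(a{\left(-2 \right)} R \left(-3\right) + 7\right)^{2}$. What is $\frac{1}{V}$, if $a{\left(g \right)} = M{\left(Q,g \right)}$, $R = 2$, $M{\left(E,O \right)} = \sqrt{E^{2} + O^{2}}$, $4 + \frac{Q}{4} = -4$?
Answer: $- \frac{18527}{682872674} - \frac{42 \sqrt{257}}{341436337} \approx -2.9103 \cdot 10^{-5}$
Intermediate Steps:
$Q = -32$ ($Q = -16 + 4 \left(-4\right) = -16 - 16 = -32$)
$a{\left(g \right)} = \sqrt{1024 + g^{2}}$ ($a{\left(g \right)} = \sqrt{\left(-32\right)^{2} + g^{2}} = \sqrt{1024 + g^{2}}$)
$V = 3 - \left(7 - 12 \sqrt{257}\right)^{2}$ ($V = 3 - \left(\sqrt{1024 + \left(-2\right)^{2}} \cdot 2 \left(-3\right) + 7\right)^{2} = 3 - \left(\sqrt{1024 + 4} \cdot 2 \left(-3\right) + 7\right)^{2} = 3 - \left(\sqrt{1028} \cdot 2 \left(-3\right) + 7\right)^{2} = 3 - \left(2 \sqrt{257} \cdot 2 \left(-3\right) + 7\right)^{2} = 3 - \left(4 \sqrt{257} \left(-3\right) + 7\right)^{2} = 3 - \left(- 12 \sqrt{257} + 7\right)^{2} = 3 - \left(7 - 12 \sqrt{257}\right)^{2} \approx -34361.0$)
$\frac{1}{V} = \frac{1}{-37054 + 168 \sqrt{257}}$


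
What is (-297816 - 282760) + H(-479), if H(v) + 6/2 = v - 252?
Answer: -581310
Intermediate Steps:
H(v) = -255 + v (H(v) = -3 + (v - 252) = -3 + (-252 + v) = -255 + v)
(-297816 - 282760) + H(-479) = (-297816 - 282760) + (-255 - 479) = -580576 - 734 = -581310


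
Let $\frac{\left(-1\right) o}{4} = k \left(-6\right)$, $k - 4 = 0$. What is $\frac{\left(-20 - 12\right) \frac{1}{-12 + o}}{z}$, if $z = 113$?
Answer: $- \frac{8}{2373} \approx -0.0033713$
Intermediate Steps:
$k = 4$ ($k = 4 + 0 = 4$)
$o = 96$ ($o = - 4 \cdot 4 \left(-6\right) = \left(-4\right) \left(-24\right) = 96$)
$\frac{\left(-20 - 12\right) \frac{1}{-12 + o}}{z} = \frac{\left(-20 - 12\right) \frac{1}{-12 + 96}}{113} = - \frac{32}{84} \cdot \frac{1}{113} = \left(-32\right) \frac{1}{84} \cdot \frac{1}{113} = \left(- \frac{8}{21}\right) \frac{1}{113} = - \frac{8}{2373}$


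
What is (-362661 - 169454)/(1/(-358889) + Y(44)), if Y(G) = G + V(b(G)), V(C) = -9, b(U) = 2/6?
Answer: -190970220235/12561114 ≈ -15203.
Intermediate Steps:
b(U) = 1/3 (b(U) = 2*(1/6) = 1/3)
Y(G) = -9 + G (Y(G) = G - 9 = -9 + G)
(-362661 - 169454)/(1/(-358889) + Y(44)) = (-362661 - 169454)/(1/(-358889) + (-9 + 44)) = -532115/(-1/358889 + 35) = -532115/12561114/358889 = -532115*358889/12561114 = -190970220235/12561114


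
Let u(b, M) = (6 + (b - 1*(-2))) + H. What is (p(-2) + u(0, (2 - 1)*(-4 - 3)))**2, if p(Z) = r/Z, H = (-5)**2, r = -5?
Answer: 5041/4 ≈ 1260.3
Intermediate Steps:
H = 25
u(b, M) = 33 + b (u(b, M) = (6 + (b - 1*(-2))) + 25 = (6 + (b + 2)) + 25 = (6 + (2 + b)) + 25 = (8 + b) + 25 = 33 + b)
p(Z) = -5/Z
(p(-2) + u(0, (2 - 1)*(-4 - 3)))**2 = (-5/(-2) + (33 + 0))**2 = (-5*(-1/2) + 33)**2 = (5/2 + 33)**2 = (71/2)**2 = 5041/4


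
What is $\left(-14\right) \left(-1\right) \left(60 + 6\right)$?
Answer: $924$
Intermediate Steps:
$\left(-14\right) \left(-1\right) \left(60 + 6\right) = 14 \cdot 66 = 924$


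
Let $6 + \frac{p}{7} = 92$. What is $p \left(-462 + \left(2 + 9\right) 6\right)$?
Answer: $-238392$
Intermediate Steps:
$p = 602$ ($p = -42 + 7 \cdot 92 = -42 + 644 = 602$)
$p \left(-462 + \left(2 + 9\right) 6\right) = 602 \left(-462 + \left(2 + 9\right) 6\right) = 602 \left(-462 + 11 \cdot 6\right) = 602 \left(-462 + 66\right) = 602 \left(-396\right) = -238392$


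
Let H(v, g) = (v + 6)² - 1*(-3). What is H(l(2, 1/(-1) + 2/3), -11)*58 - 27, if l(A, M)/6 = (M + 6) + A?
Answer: 156979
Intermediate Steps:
l(A, M) = 36 + 6*A + 6*M (l(A, M) = 6*((M + 6) + A) = 6*((6 + M) + A) = 6*(6 + A + M) = 36 + 6*A + 6*M)
H(v, g) = 3 + (6 + v)² (H(v, g) = (6 + v)² + 3 = 3 + (6 + v)²)
H(l(2, 1/(-1) + 2/3), -11)*58 - 27 = (3 + (6 + (36 + 6*2 + 6*(1/(-1) + 2/3)))²)*58 - 27 = (3 + (6 + (36 + 12 + 6*(1*(-1) + 2*(⅓))))²)*58 - 27 = (3 + (6 + (36 + 12 + 6*(-1 + ⅔)))²)*58 - 27 = (3 + (6 + (36 + 12 + 6*(-⅓)))²)*58 - 27 = (3 + (6 + (36 + 12 - 2))²)*58 - 27 = (3 + (6 + 46)²)*58 - 27 = (3 + 52²)*58 - 27 = (3 + 2704)*58 - 27 = 2707*58 - 27 = 157006 - 27 = 156979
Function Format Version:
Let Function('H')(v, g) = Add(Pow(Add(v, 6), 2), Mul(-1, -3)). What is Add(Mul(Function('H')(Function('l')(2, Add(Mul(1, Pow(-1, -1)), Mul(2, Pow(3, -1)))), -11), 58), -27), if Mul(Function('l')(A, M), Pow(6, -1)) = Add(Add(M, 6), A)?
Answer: 156979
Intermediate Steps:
Function('l')(A, M) = Add(36, Mul(6, A), Mul(6, M)) (Function('l')(A, M) = Mul(6, Add(Add(M, 6), A)) = Mul(6, Add(Add(6, M), A)) = Mul(6, Add(6, A, M)) = Add(36, Mul(6, A), Mul(6, M)))
Function('H')(v, g) = Add(3, Pow(Add(6, v), 2)) (Function('H')(v, g) = Add(Pow(Add(6, v), 2), 3) = Add(3, Pow(Add(6, v), 2)))
Add(Mul(Function('H')(Function('l')(2, Add(Mul(1, Pow(-1, -1)), Mul(2, Pow(3, -1)))), -11), 58), -27) = Add(Mul(Add(3, Pow(Add(6, Add(36, Mul(6, 2), Mul(6, Add(Mul(1, Pow(-1, -1)), Mul(2, Pow(3, -1)))))), 2)), 58), -27) = Add(Mul(Add(3, Pow(Add(6, Add(36, 12, Mul(6, Add(Mul(1, -1), Mul(2, Rational(1, 3)))))), 2)), 58), -27) = Add(Mul(Add(3, Pow(Add(6, Add(36, 12, Mul(6, Add(-1, Rational(2, 3))))), 2)), 58), -27) = Add(Mul(Add(3, Pow(Add(6, Add(36, 12, Mul(6, Rational(-1, 3)))), 2)), 58), -27) = Add(Mul(Add(3, Pow(Add(6, Add(36, 12, -2)), 2)), 58), -27) = Add(Mul(Add(3, Pow(Add(6, 46), 2)), 58), -27) = Add(Mul(Add(3, Pow(52, 2)), 58), -27) = Add(Mul(Add(3, 2704), 58), -27) = Add(Mul(2707, 58), -27) = Add(157006, -27) = 156979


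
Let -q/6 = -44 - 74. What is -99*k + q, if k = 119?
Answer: -11073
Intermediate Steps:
q = 708 (q = -6*(-44 - 74) = -6*(-118) = 708)
-99*k + q = -99*119 + 708 = -11781 + 708 = -11073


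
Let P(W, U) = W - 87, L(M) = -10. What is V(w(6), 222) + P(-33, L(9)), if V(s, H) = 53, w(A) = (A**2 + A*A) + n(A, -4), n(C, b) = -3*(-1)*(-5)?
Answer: -67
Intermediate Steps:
P(W, U) = -87 + W
n(C, b) = -15 (n(C, b) = 3*(-5) = -15)
w(A) = -15 + 2*A**2 (w(A) = (A**2 + A*A) - 15 = (A**2 + A**2) - 15 = 2*A**2 - 15 = -15 + 2*A**2)
V(w(6), 222) + P(-33, L(9)) = 53 + (-87 - 33) = 53 - 120 = -67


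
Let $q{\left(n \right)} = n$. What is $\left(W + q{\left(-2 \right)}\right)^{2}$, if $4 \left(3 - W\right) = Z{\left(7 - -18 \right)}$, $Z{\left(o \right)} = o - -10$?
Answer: $\frac{961}{16} \approx 60.063$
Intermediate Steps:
$Z{\left(o \right)} = 10 + o$ ($Z{\left(o \right)} = o + 10 = 10 + o$)
$W = - \frac{23}{4}$ ($W = 3 - \frac{10 + \left(7 - -18\right)}{4} = 3 - \frac{10 + \left(7 + 18\right)}{4} = 3 - \frac{10 + 25}{4} = 3 - \frac{35}{4} = - \frac{23}{4} \approx -5.75$)
$\left(W + q{\left(-2 \right)}\right)^{2} = \left(- \frac{23}{4} - 2\right)^{2} = \left(- \frac{31}{4}\right)^{2} = \frac{961}{16}$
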